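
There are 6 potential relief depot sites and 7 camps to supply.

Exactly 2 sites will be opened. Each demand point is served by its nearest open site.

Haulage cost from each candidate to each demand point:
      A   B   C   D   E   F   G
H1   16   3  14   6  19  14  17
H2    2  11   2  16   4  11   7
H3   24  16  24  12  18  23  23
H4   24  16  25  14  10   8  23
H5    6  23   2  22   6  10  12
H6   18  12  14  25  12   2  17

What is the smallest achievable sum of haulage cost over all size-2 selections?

35

Open {H1, H2}.
  A→H2 2, B→H1 3, C→H2 2, D→H1 6, E→H2 4, F→H2 11, G→H2 7  ⇒ total 35.
Compare {H2, H6}: total 44.
Compare {H1, H5}: total 45.
No size-2 selection does better; minimum is 35.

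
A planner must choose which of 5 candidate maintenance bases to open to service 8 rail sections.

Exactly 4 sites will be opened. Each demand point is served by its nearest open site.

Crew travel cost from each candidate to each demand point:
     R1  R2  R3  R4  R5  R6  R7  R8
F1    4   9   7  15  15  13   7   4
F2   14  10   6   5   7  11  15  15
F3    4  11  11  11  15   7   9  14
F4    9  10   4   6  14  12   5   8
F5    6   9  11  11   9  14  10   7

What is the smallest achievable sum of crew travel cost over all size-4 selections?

45

Open {F1, F2, F3, F4}.
  R1→F1 4, R2→F1 9, R3→F4 4, R4→F2 5, R5→F2 7, R6→F3 7, R7→F4 5, R8→F1 4  ⇒ total 45.
Compare {F1, F3, F4, F5}: total 48.
Compare {F2, F3, F4, F5}: total 48.
No size-4 selection does better; minimum is 45.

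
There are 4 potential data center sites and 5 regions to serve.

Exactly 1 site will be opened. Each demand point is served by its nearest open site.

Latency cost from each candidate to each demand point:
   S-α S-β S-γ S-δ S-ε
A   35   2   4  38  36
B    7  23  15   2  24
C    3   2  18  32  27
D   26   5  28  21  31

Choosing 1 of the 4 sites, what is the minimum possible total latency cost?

71

Open {B}.
  S-α→B 7, S-β→B 23, S-γ→B 15, S-δ→B 2, S-ε→B 24  ⇒ total 71.
Compare {C}: total 82.
Compare {D}: total 111.
No size-1 selection does better; minimum is 71.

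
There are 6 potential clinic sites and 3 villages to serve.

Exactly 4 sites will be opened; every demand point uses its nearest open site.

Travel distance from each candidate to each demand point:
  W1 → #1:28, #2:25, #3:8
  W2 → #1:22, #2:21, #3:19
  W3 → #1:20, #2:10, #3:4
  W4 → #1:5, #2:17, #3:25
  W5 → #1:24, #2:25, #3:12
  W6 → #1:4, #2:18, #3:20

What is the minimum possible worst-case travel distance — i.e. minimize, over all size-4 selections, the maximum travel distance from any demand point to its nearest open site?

10

Open {W1, W2, W3, W4}.
  Farthest demand point is #2 at travel distance 10 (to W3); all others are ≤ 10.
With {W1, W2, W3, W6} the worst case is 10.
With {W1, W3, W4, W5} the worst case is 10.
No size-4 selection achieves below 10.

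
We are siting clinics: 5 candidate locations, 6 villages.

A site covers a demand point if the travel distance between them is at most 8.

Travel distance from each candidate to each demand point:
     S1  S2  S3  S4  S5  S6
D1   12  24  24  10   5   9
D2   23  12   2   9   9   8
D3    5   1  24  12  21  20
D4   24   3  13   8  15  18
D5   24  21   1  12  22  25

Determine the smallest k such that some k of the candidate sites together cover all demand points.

Coverage sets (demand points within 8 of each site):
  D1: {S5}
  D2: {S3, S6}
  D3: {S1, S2}
  D4: {S2, S4}
  D5: {S3}
No 3 sites suffice: every size-3 union leaves at least one demand point uncovered.
But {D1, D2, D3, D4} covers everything, so the minimum is 4.

4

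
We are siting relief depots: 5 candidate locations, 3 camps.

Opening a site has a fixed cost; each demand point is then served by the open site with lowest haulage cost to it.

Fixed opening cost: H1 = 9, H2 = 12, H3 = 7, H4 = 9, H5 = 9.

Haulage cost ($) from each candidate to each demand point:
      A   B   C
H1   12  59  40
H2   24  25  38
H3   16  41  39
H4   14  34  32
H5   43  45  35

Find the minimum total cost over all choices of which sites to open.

89

Open {H4}: assign each demand point to its cheapest open site.
  A→H4 14, B→H4 34, C→H4 32
  haulage cost 80, fixed 9 → total 89.
Compare {H2, H4}: haulage cost 71 + fixed 21 = 92.
Compare {H1, H2}: haulage cost 75 + fixed 21 = 96.
Compare {H1, H4}: haulage cost 78 + fixed 18 = 96.
All other subsets cost ≥ 92. Minimum total cost: 89.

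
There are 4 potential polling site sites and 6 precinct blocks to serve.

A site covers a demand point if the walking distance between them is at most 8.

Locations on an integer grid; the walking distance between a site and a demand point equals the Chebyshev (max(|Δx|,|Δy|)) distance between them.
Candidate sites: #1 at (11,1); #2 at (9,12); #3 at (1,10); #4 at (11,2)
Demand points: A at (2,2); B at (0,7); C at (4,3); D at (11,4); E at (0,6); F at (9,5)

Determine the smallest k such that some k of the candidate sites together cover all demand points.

2

Coverage sets (demand points within 8 of each site):
  #1: {C, D, F}
  #2: {D, F}
  #3: {A, B, C, E, F}
  #4: {C, D, F}
No single site covers all 6 demand points.
But {#1, #3} covers everything, so the minimum is 2.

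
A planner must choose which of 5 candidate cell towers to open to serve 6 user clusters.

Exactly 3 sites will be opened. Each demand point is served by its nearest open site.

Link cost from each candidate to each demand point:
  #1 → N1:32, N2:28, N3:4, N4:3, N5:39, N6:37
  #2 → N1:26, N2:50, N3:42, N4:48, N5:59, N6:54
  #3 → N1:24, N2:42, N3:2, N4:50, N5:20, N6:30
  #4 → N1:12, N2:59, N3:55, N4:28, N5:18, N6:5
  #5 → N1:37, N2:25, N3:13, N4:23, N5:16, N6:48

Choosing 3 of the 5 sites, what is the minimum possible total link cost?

65

Open {#1, #4, #5}.
  N1→#4 12, N2→#5 25, N3→#1 4, N4→#1 3, N5→#5 16, N6→#4 5  ⇒ total 65.
Compare {#1, #3, #4}: total 68.
Compare {#1, #2, #4}: total 70.
No size-3 selection does better; minimum is 65.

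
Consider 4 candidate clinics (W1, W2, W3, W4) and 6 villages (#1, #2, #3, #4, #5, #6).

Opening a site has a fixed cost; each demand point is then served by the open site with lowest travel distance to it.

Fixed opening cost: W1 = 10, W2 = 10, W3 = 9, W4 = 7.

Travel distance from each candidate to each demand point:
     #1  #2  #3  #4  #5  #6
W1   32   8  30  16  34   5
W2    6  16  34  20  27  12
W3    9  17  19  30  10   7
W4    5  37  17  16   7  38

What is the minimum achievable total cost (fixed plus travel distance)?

Open {W1, W4}: assign each demand point to its cheapest open site.
  #1→W4 5, #2→W1 8, #3→W4 17, #4→W1 16, #5→W4 7, #6→W1 5
  travel distance 58, fixed 17 → total 75.
Compare {W1, W3, W4}: travel distance 58 + fixed 26 = 84.
Compare {W3, W4}: travel distance 69 + fixed 16 = 85.
Compare {W1, W2, W4}: travel distance 58 + fixed 27 = 85.
All other subsets cost ≥ 84. Minimum total cost: 75.

75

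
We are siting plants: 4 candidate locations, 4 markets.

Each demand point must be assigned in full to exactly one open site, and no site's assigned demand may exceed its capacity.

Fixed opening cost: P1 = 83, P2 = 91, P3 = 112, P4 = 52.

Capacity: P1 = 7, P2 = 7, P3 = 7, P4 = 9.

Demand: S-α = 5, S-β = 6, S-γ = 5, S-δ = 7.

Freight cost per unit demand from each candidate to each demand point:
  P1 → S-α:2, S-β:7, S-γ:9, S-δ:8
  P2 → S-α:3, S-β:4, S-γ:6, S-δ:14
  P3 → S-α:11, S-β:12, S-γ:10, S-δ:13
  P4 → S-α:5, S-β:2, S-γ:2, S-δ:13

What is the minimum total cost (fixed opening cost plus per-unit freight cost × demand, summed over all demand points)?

471

Open {P1, P2, P3, P4}; cheapest assignment that respects the capacities:
  P1 (cap 7, load 7): S-δ — cost 7×8 = 56
  P2 (cap 7, load 5): S-α — cost 5×3 = 15
  P3 (cap 7, load 5): S-γ — cost 5×10 = 50
  P4 (cap 9, load 6): S-β — cost 6×2 = 12
  Shipping 133, fixed 338 → total 471.
  Any other capacity-feasible assignment to {P1, P2, P3, P4} ships for at least 133.
Total demand is 23; every other set of sites either has combined capacity below 23 or cannot fit the demands without splitting one across sites, so {P1, P2, P3, P4} is the only feasible choice of open sites. Minimum: 471.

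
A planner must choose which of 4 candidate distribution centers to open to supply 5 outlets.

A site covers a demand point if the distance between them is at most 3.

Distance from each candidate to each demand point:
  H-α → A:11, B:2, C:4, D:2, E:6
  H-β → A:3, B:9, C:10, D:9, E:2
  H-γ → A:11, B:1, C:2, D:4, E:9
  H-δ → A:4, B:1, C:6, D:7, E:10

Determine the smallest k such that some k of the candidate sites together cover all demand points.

3

Coverage sets (demand points within 3 of each site):
  H-α: {B, D}
  H-β: {A, E}
  H-γ: {B, C}
  H-δ: {B}
No 2 sites suffice: every size-2 union leaves at least one demand point uncovered.
But {H-α, H-β, H-γ} covers everything, so the minimum is 3.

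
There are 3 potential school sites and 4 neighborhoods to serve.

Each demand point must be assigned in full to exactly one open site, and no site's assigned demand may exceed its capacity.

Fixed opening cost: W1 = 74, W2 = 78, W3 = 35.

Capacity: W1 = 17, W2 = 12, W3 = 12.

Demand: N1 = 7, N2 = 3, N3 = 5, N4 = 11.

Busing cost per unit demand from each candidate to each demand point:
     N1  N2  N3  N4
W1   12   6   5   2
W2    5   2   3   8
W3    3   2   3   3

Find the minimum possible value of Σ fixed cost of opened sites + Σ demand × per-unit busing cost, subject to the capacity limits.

183

Open {W1, W3}; cheapest assignment that respects the capacities:
  W1 (cap 17, load 16): N3, N4 — cost 5×5 + 11×2 = 47
  W3 (cap 12, load 10): N1, N2 — cost 7×3 + 3×2 = 27
  Shipping 74, fixed 109 → total 183.
  Any other capacity-feasible assignment to {W1, W3} ships for at least 74.
Compare {W1, W2}: its best feasible assignment gives total 240.
Compare {W1, W2, W3}: its best feasible assignment gives total 251.
Every other set of open sites that can feasibly serve all demand totals ≥ 240 even under its best assignment. Minimum: 183.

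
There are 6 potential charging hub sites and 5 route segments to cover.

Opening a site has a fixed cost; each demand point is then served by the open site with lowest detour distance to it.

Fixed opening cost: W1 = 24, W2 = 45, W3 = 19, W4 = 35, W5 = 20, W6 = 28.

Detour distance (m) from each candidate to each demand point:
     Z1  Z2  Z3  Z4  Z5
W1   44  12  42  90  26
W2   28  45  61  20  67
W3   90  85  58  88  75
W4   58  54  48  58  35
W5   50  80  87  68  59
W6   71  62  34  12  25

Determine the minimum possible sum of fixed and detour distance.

Open {W1, W6}: assign each demand point to its cheapest open site.
  Z1→W1 44, Z2→W1 12, Z3→W6 34, Z4→W6 12, Z5→W6 25
  detour distance 127, fixed 52 → total 179.
Compare {W1, W2}: detour distance 128 + fixed 69 = 197.
Compare {W1, W3, W6}: detour distance 127 + fixed 71 = 198.
Compare {W1, W5, W6}: detour distance 127 + fixed 72 = 199.
All other subsets cost ≥ 197. Minimum total cost: 179.

179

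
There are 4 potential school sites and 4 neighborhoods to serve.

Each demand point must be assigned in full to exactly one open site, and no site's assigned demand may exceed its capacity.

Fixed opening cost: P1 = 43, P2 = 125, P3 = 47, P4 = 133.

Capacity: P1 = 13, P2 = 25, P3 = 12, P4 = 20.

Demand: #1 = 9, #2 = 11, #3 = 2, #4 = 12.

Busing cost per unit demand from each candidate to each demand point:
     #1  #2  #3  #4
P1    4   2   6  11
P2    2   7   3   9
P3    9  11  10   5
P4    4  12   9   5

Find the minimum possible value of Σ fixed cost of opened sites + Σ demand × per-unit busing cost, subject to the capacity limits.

Open {P1, P2, P3}; cheapest assignment that respects the capacities:
  P1 (cap 13, load 11): #2 — cost 11×2 = 22
  P2 (cap 25, load 11): #1, #3 — cost 9×2 + 2×3 = 24
  P3 (cap 12, load 12): #4 — cost 12×5 = 60
  Shipping 106, fixed 215 → total 321.
  Any other capacity-feasible assignment to {P1, P2, P3} ships for at least 106.
Compare {P1, P2}: its best feasible assignment gives total 322.
Compare {P2, P3}: its best feasible assignment gives total 333.
Every other set of open sites that can feasibly serve all demand totals ≥ 322 even under its best assignment. Minimum: 321.

321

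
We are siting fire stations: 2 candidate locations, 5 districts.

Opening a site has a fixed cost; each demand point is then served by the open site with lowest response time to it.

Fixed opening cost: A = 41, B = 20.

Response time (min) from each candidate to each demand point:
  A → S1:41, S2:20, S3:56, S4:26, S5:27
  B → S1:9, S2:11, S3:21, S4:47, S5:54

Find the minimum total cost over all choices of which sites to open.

155

Open {A, B}: assign each demand point to its cheapest open site.
  S1→B 9, S2→B 11, S3→B 21, S4→A 26, S5→A 27
  response time 94, fixed 61 → total 155.
Compare {B}: response time 142 + fixed 20 = 162.
Compare {A}: response time 170 + fixed 41 = 211.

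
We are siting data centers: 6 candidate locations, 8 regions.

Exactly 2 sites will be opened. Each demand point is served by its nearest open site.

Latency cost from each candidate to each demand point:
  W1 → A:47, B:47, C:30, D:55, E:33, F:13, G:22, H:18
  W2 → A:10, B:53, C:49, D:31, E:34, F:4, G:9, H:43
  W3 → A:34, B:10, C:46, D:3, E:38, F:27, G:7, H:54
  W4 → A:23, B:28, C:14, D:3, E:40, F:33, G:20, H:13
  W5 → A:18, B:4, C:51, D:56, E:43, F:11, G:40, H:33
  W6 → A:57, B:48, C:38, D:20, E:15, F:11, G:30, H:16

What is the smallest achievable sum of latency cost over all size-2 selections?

115

Open {W2, W4}.
  A→W2 10, B→W4 28, C→W4 14, D→W4 3, E→W2 34, F→W2 4, G→W2 9, H→W4 13  ⇒ total 115.
Compare {W4, W5}: total 123.
Compare {W4, W6}: total 127.
No size-2 selection does better; minimum is 115.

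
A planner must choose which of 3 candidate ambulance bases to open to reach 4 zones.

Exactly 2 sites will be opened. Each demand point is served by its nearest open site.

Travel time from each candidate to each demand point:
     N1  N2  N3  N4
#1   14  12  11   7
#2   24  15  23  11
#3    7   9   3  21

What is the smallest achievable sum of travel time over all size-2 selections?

Open {#1, #3}.
  N1→#3 7, N2→#3 9, N3→#3 3, N4→#1 7  ⇒ total 26.
Compare {#2, #3}: total 30.
Compare {#1, #2}: total 44.

26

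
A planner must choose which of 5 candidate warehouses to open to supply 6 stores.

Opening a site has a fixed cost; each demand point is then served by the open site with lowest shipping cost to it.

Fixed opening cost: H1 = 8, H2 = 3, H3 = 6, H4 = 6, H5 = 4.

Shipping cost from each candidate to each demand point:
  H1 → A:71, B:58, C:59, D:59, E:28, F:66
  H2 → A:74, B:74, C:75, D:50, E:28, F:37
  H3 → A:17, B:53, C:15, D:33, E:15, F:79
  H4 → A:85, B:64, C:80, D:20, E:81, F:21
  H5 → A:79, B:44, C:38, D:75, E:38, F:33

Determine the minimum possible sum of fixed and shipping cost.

Open {H3, H4, H5}: assign each demand point to its cheapest open site.
  A→H3 17, B→H5 44, C→H3 15, D→H4 20, E→H3 15, F→H4 21
  shipping cost 132, fixed 16 → total 148.
Compare {H2, H3, H4, H5}: shipping cost 132 + fixed 19 = 151.
Compare {H3, H4}: shipping cost 141 + fixed 12 = 153.
Compare {H2, H3, H4}: shipping cost 141 + fixed 15 = 156.
All other subsets cost ≥ 151. Minimum total cost: 148.

148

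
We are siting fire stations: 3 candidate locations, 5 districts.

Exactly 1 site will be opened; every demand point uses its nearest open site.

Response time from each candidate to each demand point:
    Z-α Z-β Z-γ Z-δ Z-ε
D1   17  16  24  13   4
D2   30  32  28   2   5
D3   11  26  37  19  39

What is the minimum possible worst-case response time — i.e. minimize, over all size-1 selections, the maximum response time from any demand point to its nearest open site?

Open {D1}.
  Farthest demand point is Z-γ at response time 24 (to D1); all others are ≤ 24.
With {D2} the worst case is 32.
With {D3} the worst case is 39.
No size-1 selection achieves below 24.

24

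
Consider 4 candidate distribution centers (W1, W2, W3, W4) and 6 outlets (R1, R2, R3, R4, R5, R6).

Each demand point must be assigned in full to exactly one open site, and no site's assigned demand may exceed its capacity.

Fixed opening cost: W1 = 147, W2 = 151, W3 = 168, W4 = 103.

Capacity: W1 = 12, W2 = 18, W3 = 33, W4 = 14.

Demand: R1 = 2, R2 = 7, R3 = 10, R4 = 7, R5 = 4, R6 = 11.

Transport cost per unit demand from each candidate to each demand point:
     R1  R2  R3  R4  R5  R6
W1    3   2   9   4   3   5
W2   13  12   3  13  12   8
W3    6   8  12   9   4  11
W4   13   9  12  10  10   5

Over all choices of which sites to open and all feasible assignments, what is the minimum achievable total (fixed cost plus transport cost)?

Open {W3, W4}; cheapest assignment that respects the capacities:
  W3 (cap 33, load 30): R1, R2, R3, R4, R5 — cost 2×6 + 7×8 + 10×12 + 7×9 + 4×4 = 267
  W4 (cap 14, load 11): R6 — cost 11×5 = 55
  Shipping 322, fixed 271 → total 593.
  Any other capacity-feasible assignment to {W3, W4} ships for at least 322.
Compare {W2, W3}: its best feasible assignment gives total 617.
Compare {W1, W2, W4}: its best feasible assignment gives total 629.
Every other set of open sites that can feasibly serve all demand totals ≥ 617 even under its best assignment. Minimum: 593.

593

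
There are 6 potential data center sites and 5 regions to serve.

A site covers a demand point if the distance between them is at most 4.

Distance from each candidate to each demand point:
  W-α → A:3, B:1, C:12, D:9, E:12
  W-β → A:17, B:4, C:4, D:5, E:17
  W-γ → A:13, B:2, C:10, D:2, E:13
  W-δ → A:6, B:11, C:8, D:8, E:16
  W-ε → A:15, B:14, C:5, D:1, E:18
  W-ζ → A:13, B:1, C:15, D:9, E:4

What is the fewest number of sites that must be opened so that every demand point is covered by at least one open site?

4

Coverage sets (demand points within 4 of each site):
  W-α: {A, B}
  W-β: {B, C}
  W-γ: {B, D}
  W-δ: {}
  W-ε: {D}
  W-ζ: {B, E}
No 3 sites suffice: every size-3 union leaves at least one demand point uncovered.
But {W-α, W-β, W-γ, W-ζ} covers everything, so the minimum is 4.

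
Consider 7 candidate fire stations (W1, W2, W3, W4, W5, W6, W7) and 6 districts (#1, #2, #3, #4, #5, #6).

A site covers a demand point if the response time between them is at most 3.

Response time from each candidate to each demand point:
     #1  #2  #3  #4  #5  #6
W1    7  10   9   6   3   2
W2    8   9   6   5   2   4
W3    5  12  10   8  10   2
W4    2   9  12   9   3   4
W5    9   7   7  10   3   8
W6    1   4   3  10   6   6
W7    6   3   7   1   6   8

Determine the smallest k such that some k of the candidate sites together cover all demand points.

3

Coverage sets (demand points within 3 of each site):
  W1: {#5, #6}
  W2: {#5}
  W3: {#6}
  W4: {#1, #5}
  W5: {#5}
  W6: {#1, #3}
  W7: {#2, #4}
No 2 sites suffice: every size-2 union leaves at least one demand point uncovered.
But {W1, W6, W7} covers everything, so the minimum is 3.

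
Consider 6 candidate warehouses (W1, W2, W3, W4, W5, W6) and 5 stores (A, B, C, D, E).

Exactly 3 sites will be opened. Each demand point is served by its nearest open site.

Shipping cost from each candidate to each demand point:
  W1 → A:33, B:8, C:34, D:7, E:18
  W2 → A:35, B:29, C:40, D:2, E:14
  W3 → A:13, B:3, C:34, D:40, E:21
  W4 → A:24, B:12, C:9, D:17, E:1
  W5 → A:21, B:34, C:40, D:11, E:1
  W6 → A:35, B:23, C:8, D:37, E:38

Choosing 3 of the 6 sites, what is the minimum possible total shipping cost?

Open {W2, W3, W4}.
  A→W3 13, B→W3 3, C→W4 9, D→W2 2, E→W4 1  ⇒ total 28.
Compare {W1, W3, W4}: total 33.
Compare {W3, W5, W6}: total 36.
No size-3 selection does better; minimum is 28.

28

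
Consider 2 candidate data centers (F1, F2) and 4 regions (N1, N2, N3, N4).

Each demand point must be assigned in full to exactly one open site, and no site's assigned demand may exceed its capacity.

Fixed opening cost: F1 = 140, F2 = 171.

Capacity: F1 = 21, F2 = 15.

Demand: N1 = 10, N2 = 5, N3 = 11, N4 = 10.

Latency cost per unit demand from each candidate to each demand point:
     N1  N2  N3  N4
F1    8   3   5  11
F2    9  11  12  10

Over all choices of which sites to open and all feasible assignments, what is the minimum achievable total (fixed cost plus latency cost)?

601

Open {F1, F2}; cheapest assignment that respects the capacities:
  F1 (cap 21, load 21): N1, N3 — cost 10×8 + 11×5 = 135
  F2 (cap 15, load 15): N2, N4 — cost 5×11 + 10×10 = 155
  Shipping 290, fixed 311 → total 601.
  Any other capacity-feasible assignment to {F1, F2} ships for at least 290.
Total demand is 36 and no other set of sites has combined capacity ≥ 36, so {F1, F2} is the only feasible choice of open sites. Minimum: 601.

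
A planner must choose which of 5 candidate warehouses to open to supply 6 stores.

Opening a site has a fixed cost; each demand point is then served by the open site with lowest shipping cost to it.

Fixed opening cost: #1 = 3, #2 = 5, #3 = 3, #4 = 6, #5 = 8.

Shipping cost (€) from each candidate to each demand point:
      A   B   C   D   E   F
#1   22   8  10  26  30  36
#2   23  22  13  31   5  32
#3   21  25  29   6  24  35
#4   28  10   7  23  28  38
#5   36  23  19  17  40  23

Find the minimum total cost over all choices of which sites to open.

92

Open {#1, #2, #3, #5}: assign each demand point to its cheapest open site.
  A→#3 21, B→#1 8, C→#1 10, D→#3 6, E→#2 5, F→#5 23
  shipping cost 73, fixed 19 → total 92.
Compare {#1, #2, #3}: shipping cost 82 + fixed 11 = 93.
Compare {#2, #3, #4, #5}: shipping cost 72 + fixed 22 = 94.
Compare {#2, #3, #4}: shipping cost 81 + fixed 14 = 95.
All other subsets cost ≥ 93. Minimum total cost: 92.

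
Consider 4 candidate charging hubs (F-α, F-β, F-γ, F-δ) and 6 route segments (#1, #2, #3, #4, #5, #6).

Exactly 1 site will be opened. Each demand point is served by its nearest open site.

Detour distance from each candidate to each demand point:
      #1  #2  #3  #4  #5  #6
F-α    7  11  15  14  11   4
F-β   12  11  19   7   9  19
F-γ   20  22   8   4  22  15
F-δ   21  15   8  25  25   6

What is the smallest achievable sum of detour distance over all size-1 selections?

62

Open {F-α}.
  #1→F-α 7, #2→F-α 11, #3→F-α 15, #4→F-α 14, #5→F-α 11, #6→F-α 4  ⇒ total 62.
Compare {F-β}: total 77.
Compare {F-γ}: total 91.
No size-1 selection does better; minimum is 62.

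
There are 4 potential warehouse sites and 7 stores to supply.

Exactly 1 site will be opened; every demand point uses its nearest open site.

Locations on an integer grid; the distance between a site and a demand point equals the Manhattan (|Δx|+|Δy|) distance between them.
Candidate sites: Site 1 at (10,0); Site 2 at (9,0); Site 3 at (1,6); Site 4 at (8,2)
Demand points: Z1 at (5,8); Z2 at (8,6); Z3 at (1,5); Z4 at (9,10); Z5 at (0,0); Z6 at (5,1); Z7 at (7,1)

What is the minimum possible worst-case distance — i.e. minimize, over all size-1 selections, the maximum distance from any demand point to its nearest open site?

Open {Site 4}.
  Farthest demand point is Z3 at distance 10 (to Site 4); all others are ≤ 10.
With {Site 3} the worst case is 12.
With {Site 2} the worst case is 13.
No size-1 selection achieves below 10.

10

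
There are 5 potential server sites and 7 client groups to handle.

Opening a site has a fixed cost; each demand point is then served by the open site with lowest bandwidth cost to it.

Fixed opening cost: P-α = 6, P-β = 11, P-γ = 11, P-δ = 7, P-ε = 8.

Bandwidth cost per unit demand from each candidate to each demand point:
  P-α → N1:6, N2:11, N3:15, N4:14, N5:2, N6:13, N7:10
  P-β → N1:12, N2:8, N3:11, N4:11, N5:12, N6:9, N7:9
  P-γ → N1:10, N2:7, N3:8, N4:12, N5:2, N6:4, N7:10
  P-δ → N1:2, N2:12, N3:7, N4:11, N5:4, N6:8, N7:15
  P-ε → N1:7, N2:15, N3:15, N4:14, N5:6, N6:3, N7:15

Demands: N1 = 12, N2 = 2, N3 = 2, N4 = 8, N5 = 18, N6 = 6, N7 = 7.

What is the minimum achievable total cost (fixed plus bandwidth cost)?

288

Open {P-γ, P-δ}: assign each demand point to its cheapest open site.
  N1→P-δ 12×2=24, N2→P-γ 2×7=14, N3→P-δ 2×7=14, N4→P-δ 8×11=88, N5→P-γ 18×2=36, N6→P-γ 6×4=24, N7→P-γ 7×10=70
  bandwidth cost 270, fixed 18 → total 288.
Compare {P-γ, P-δ, P-ε}: bandwidth cost 264 + fixed 26 = 290.
Compare {P-α, P-β, P-δ, P-ε}: bandwidth cost 259 + fixed 32 = 291.
Compare {P-β, P-γ, P-δ}: bandwidth cost 263 + fixed 29 = 292.
All other subsets cost ≥ 290. Minimum total cost: 288.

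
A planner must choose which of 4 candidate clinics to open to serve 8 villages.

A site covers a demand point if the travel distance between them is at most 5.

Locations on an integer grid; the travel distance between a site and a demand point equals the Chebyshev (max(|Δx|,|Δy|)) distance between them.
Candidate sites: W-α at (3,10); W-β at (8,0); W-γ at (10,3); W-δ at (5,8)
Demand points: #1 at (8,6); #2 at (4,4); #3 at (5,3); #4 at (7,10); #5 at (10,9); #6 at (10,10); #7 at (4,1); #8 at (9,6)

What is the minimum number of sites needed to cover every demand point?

2

Coverage sets (demand points within 5 of each site):
  W-α: {#1, #4}
  W-β: {#2, #3, #7}
  W-γ: {#1, #3, #8}
  W-δ: {#1, #2, #3, #4, #5, #6, #8}
No single site covers all 8 demand points.
But {W-β, W-δ} covers everything, so the minimum is 2.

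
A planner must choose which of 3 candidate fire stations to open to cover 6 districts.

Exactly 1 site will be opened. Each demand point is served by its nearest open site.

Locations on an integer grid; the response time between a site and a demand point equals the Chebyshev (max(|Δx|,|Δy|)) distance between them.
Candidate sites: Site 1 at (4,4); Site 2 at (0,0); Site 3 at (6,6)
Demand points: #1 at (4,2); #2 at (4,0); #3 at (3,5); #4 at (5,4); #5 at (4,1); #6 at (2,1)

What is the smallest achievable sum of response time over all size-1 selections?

Open {Site 1}.
  #1→Site 1 2, #2→Site 1 4, #3→Site 1 1, #4→Site 1 1, #5→Site 1 3, #6→Site 1 3  ⇒ total 14.
Compare {Site 2}: total 24.
Compare {Site 3}: total 25.

14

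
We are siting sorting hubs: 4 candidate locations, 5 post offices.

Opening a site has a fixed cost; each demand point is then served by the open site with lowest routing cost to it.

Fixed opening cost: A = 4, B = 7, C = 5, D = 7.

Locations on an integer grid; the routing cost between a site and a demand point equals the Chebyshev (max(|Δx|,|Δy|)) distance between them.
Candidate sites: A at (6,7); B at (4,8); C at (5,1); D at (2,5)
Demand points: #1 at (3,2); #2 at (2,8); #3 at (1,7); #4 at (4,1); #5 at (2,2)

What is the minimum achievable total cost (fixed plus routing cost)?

22

Open {D}: assign each demand point to its cheapest open site.
  #1→D 3, #2→D 3, #3→D 2, #4→D 4, #5→D 3
  routing cost 15, fixed 7 → total 22.
Compare {B, C}: routing cost 11 + fixed 12 = 23.
Compare {C, D}: routing cost 11 + fixed 12 = 23.
Compare {C}: routing cost 19 + fixed 5 = 24.
All other subsets cost ≥ 23. Minimum total cost: 22.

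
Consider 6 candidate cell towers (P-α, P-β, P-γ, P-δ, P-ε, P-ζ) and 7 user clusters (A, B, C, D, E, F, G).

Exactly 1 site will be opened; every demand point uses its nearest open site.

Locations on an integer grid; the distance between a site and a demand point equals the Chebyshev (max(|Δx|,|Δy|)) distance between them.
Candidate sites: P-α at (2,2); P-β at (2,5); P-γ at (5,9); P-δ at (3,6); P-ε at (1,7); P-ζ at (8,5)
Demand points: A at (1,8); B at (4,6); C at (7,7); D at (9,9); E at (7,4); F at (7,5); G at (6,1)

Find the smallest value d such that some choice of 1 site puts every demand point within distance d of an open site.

6

Open {P-δ}.
  Farthest demand point is D at distance 6 (to P-δ); all others are ≤ 6.
With {P-α} the worst case is 7.
With {P-β} the worst case is 7.
No size-1 selection achieves below 6.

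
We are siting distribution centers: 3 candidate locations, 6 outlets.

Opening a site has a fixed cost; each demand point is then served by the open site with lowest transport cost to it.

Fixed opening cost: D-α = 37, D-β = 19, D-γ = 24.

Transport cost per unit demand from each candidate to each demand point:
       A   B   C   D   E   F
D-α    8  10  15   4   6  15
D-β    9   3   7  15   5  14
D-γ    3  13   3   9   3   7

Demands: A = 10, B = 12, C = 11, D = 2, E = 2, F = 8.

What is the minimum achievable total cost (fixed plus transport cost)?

222

Open {D-β, D-γ}: assign each demand point to its cheapest open site.
  A→D-γ 10×3=30, B→D-β 12×3=36, C→D-γ 11×3=33, D→D-γ 2×9=18, E→D-γ 2×3=6, F→D-γ 8×7=56
  transport cost 179, fixed 43 → total 222.
Compare {D-α, D-β, D-γ}: transport cost 169 + fixed 80 = 249.
Compare {D-α, D-γ}: transport cost 253 + fixed 61 = 314.
Compare {D-γ}: transport cost 299 + fixed 24 = 323.
All other subsets cost ≥ 249. Minimum total cost: 222.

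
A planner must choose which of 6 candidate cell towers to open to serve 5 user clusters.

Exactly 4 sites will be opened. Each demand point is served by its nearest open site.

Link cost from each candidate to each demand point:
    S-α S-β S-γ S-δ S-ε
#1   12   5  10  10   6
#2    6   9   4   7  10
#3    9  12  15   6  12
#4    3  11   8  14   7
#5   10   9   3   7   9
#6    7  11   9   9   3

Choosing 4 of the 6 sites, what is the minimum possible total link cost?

21

Open {#1, #4, #5, #6}.
  S-α→#4 3, S-β→#1 5, S-γ→#5 3, S-δ→#5 7, S-ε→#6 3  ⇒ total 21.
Compare {#1, #2, #4, #6}: total 22.
Compare {#1, #3, #4, #5}: total 23.
No size-4 selection does better; minimum is 21.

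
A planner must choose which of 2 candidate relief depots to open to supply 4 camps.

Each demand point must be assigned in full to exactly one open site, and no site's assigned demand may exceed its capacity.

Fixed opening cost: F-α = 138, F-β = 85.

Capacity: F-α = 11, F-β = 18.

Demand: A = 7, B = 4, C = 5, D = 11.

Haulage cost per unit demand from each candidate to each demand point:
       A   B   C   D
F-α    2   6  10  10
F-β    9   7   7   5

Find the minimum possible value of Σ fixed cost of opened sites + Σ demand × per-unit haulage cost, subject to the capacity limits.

Open {F-α, F-β}; cheapest assignment that respects the capacities:
  F-α (cap 11, load 11): A, B — cost 7×2 + 4×6 = 38
  F-β (cap 18, load 16): C, D — cost 5×7 + 11×5 = 90
  Shipping 128, fixed 223 → total 351.
  Any other capacity-feasible assignment to {F-α, F-β} ships for at least 128.
Total demand is 27 and no other set of sites has combined capacity ≥ 27, so {F-α, F-β} is the only feasible choice of open sites. Minimum: 351.

351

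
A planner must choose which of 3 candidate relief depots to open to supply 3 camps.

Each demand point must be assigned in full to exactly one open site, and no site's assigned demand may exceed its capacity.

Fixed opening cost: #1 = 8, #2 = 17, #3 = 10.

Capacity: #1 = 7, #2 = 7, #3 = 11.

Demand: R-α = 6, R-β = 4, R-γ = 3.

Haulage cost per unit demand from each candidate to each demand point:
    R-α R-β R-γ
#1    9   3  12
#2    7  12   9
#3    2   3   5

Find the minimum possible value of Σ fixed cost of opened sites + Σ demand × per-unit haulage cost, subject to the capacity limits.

57

Open {#1, #3}; cheapest assignment that respects the capacities:
  #1 (cap 7, load 4): R-β — cost 4×3 = 12
  #3 (cap 11, load 9): R-α, R-γ — cost 6×2 + 3×5 = 27
  Shipping 39, fixed 18 → total 57.
  Any other capacity-feasible assignment to {#1, #3} ships for at least 39.
Compare {#1, #2, #3}: its best feasible assignment gives total 74.
Compare {#2, #3}: its best feasible assignment gives total 78.
Every other set of open sites that can feasibly serve all demand totals ≥ 74 even under its best assignment. Minimum: 57.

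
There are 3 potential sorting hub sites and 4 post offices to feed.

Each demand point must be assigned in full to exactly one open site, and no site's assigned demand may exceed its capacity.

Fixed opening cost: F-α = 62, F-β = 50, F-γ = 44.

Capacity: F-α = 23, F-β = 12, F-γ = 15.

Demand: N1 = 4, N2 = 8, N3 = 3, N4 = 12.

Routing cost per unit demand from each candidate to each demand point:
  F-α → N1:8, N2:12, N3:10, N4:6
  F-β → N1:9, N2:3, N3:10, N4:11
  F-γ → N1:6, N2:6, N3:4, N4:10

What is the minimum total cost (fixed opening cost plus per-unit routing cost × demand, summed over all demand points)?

262

Open {F-α, F-γ}; cheapest assignment that respects the capacities:
  F-α (cap 23, load 12): N4 — cost 12×6 = 72
  F-γ (cap 15, load 15): N1, N2, N3 — cost 4×6 + 8×6 + 3×4 = 84
  Shipping 156, fixed 106 → total 262.
  Any other capacity-feasible assignment to {F-α, F-γ} ships for at least 156.
Compare {F-α, F-β}: its best feasible assignment gives total 270.
Compare {F-β, F-γ}: its best feasible assignment gives total 286.
Every other set of open sites that can feasibly serve all demand totals ≥ 270 even under its best assignment. Minimum: 262.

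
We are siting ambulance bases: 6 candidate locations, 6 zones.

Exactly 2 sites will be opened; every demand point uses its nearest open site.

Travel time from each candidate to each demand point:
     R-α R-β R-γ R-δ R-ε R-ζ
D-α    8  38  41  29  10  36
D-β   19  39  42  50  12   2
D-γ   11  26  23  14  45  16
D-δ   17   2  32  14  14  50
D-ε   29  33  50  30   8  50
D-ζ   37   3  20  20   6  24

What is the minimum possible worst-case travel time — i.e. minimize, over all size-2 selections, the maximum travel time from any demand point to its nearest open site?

20

Open {D-β, D-ζ}.
  Farthest demand point is R-γ at travel time 20 (to D-ζ); all others are ≤ 20.
With {D-γ, D-ζ} the worst case is 20.
With {D-γ, D-δ} the worst case is 23.
No size-2 selection achieves below 20.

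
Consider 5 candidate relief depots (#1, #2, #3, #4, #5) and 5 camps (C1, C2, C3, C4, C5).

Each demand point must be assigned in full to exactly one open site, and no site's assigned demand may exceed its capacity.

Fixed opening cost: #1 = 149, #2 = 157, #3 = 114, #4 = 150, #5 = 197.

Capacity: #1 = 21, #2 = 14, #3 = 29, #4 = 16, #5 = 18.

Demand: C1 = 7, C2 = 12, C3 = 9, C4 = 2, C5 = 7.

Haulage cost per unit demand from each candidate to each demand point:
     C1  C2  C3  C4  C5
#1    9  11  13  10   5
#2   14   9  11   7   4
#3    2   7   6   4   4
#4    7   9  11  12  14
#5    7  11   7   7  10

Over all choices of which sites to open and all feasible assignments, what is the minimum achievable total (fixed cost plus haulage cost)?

Open {#2, #3}; cheapest assignment that respects the capacities:
  #2 (cap 14, load 9): C4, C5 — cost 2×7 + 7×4 = 42
  #3 (cap 29, load 28): C1, C2, C3 — cost 7×2 + 12×7 + 9×6 = 152
  Shipping 194, fixed 271 → total 465.
  Any other capacity-feasible assignment to {#2, #3} ships for at least 194.
Compare {#1, #3}: its best feasible assignment gives total 470.
Compare {#3, #4}: its best feasible assignment gives total 476.
Every other set of open sites that can feasibly serve all demand totals ≥ 470 even under its best assignment. Minimum: 465.

465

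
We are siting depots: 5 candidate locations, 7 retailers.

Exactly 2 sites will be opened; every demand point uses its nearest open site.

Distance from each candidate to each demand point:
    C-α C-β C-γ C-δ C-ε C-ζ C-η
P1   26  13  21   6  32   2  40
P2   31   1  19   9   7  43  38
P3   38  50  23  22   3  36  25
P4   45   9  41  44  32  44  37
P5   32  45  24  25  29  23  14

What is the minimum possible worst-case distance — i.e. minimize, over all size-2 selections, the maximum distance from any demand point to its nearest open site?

26

Open {P1, P3}.
  Farthest demand point is C-α at distance 26 (to P1); all others are ≤ 26.
With {P1, P5} the worst case is 29.
With {P2, P5} the worst case is 31.
No size-2 selection achieves below 26.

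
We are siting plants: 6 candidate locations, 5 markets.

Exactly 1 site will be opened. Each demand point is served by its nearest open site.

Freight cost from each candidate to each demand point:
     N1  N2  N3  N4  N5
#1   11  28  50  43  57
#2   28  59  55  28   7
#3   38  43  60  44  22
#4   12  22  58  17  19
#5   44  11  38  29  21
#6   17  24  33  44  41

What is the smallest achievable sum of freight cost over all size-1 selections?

128

Open {#4}.
  N1→#4 12, N2→#4 22, N3→#4 58, N4→#4 17, N5→#4 19  ⇒ total 128.
Compare {#5}: total 143.
Compare {#6}: total 159.
No size-1 selection does better; minimum is 128.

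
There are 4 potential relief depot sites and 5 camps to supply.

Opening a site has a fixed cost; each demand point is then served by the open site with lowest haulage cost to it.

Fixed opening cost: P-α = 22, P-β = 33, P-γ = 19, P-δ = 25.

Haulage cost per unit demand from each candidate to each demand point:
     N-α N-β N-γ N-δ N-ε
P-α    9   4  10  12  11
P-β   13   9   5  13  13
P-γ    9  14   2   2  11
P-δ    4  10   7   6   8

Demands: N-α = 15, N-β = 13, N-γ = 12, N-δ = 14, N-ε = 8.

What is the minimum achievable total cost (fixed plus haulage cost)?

294

Open {P-α, P-γ, P-δ}: assign each demand point to its cheapest open site.
  N-α→P-δ 15×4=60, N-β→P-α 13×4=52, N-γ→P-γ 12×2=24, N-δ→P-γ 14×2=28, N-ε→P-δ 8×8=64
  haulage cost 228, fixed 66 → total 294.
Compare {P-α, P-β, P-γ, P-δ}: haulage cost 228 + fixed 99 = 327.
Compare {P-γ, P-δ}: haulage cost 306 + fixed 44 = 350.
Compare {P-α, P-γ}: haulage cost 327 + fixed 41 = 368.
All other subsets cost ≥ 327. Minimum total cost: 294.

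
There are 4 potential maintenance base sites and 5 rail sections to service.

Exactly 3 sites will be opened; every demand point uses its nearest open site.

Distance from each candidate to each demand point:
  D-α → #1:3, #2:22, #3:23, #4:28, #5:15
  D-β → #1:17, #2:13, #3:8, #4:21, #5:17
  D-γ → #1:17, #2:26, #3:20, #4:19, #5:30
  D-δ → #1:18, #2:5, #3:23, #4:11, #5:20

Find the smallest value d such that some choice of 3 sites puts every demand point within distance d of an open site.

15

Open {D-α, D-β, D-δ}.
  Farthest demand point is #5 at distance 15 (to D-α); all others are ≤ 15.
With {D-β, D-γ, D-δ} the worst case is 17.
With {D-α, D-β, D-γ} the worst case is 19.
No size-3 selection achieves below 15.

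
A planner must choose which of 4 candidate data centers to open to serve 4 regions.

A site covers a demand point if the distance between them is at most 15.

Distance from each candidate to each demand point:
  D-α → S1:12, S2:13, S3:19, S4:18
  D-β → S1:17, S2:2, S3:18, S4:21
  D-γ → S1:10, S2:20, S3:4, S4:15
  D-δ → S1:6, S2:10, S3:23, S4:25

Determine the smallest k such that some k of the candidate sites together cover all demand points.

Coverage sets (demand points within 15 of each site):
  D-α: {S1, S2}
  D-β: {S2}
  D-γ: {S1, S3, S4}
  D-δ: {S1, S2}
No single site covers all 4 demand points.
But {D-α, D-γ} covers everything, so the minimum is 2.

2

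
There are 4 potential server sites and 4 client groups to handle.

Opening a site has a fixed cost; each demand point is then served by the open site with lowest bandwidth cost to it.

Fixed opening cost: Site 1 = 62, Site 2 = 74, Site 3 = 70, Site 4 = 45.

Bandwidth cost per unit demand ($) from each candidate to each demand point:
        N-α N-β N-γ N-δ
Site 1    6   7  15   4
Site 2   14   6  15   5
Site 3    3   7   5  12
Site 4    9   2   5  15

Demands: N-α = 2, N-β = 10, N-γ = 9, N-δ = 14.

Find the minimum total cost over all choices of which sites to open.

240

Open {Site 1, Site 4}: assign each demand point to its cheapest open site.
  N-α→Site 1 2×6=12, N-β→Site 4 10×2=20, N-γ→Site 4 9×5=45, N-δ→Site 1 14×4=56
  bandwidth cost 133, fixed 107 → total 240.
Compare {Site 2, Site 4}: bandwidth cost 153 + fixed 119 = 272.
Compare {Site 1, Site 3, Site 4}: bandwidth cost 127 + fixed 177 = 304.
Compare {Site 1, Site 3}: bandwidth cost 177 + fixed 132 = 309.
All other subsets cost ≥ 272. Minimum total cost: 240.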